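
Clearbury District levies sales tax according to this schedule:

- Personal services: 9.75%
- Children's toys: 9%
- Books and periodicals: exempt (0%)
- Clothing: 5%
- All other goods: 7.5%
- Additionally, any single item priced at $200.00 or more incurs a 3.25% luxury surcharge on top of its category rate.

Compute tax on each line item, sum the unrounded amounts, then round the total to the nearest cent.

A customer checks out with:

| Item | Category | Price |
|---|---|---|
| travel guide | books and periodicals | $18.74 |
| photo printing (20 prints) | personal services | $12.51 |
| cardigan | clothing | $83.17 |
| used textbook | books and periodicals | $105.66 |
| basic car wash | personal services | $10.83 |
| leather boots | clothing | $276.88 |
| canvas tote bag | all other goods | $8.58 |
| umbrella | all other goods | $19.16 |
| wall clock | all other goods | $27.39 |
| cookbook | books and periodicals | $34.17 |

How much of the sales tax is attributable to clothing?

$27.00

Cardigan $83.17: clothing → 5% → $4.1585
Leather boots $276.88: clothing → 5% + 3.25% surcharge = 8.25% → $22.8426
Tax on clothing: unrounded sum = $27.0011 → $27.00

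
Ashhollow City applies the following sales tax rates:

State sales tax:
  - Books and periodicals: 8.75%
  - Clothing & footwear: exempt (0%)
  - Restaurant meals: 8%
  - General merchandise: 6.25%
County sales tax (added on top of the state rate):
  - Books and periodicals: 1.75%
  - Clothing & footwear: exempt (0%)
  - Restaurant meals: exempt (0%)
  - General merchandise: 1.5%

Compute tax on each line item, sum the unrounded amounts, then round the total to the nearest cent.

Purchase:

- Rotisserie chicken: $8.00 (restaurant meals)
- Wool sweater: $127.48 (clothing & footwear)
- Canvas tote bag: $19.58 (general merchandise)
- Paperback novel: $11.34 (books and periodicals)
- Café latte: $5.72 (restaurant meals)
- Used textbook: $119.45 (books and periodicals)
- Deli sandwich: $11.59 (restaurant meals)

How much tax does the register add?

Rotisserie chicken $8.00: restaurant meals → 8% + 0% county = 8% → $0.64
Wool sweater $127.48: clothing & footwear → 0% + 0% county = 0% → $0.00
Canvas tote bag $19.58: general merchandise → 6.25% + 1.5% county = 7.75% → $1.51745
Paperback novel $11.34: books and periodicals → 8.75% + 1.75% county = 10.5% → $1.1907
Café latte $5.72: restaurant meals → 8% + 0% county = 8% → $0.4576
Used textbook $119.45: books and periodicals → 8.75% + 1.75% county = 10.5% → $12.54225
Deli sandwich $11.59: restaurant meals → 8% + 0% county = 8% → $0.9272
Unrounded tax sum = $17.2752 → $17.28

$17.28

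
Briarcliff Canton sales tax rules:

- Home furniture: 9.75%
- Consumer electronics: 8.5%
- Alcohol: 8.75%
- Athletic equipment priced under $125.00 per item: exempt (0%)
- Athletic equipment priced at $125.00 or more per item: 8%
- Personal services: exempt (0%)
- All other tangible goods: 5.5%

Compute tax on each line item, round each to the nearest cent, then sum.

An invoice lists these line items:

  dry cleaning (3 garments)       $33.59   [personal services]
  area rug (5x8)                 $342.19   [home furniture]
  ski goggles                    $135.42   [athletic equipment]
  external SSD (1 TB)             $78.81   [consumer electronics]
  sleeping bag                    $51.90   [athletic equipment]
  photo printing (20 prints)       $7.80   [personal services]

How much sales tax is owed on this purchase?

Dry cleaning (3 garments) $33.59: personal services → 0% → $0.00
Area rug (5x8) $342.19: home furniture → 9.75% → $33.36
Ski goggles $135.42: athletic equipment, $125.00 or more → 8% → $10.83
External SSD (1 TB) $78.81: consumer electronics → 8.5% → $6.70
Sleeping bag $51.90: athletic equipment, under $125.00 → 0% → $0.00
Photo printing (20 prints) $7.80: personal services → 0% → $0.00
Total tax = $33.36 + $10.83 + $6.70 = $50.89

$50.89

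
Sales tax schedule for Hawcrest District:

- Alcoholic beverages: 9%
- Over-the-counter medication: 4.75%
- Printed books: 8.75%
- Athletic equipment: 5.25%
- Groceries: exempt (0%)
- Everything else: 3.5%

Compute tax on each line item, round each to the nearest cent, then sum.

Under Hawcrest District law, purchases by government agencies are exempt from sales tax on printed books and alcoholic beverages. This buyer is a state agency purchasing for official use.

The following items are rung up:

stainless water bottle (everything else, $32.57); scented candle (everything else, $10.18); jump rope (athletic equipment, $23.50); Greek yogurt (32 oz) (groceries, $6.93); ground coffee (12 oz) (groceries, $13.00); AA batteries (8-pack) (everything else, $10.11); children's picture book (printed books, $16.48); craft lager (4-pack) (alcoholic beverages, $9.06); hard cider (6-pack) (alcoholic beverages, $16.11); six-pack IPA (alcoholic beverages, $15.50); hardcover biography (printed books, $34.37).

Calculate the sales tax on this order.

Stainless water bottle $32.57: everything else → 3.5% → $1.14
Scented candle $10.18: everything else → 3.5% → $0.36
Jump rope $23.50: athletic equipment → 5.25% → $1.23
Greek yogurt (32 oz) $6.93: groceries → 0% → $0.00
Ground coffee (12 oz) $13.00: groceries → 0% → $0.00
AA batteries (8-pack) $10.11: everything else → 3.5% → $0.35
Children's picture book $16.48: printed books, buyer-exempt → 0% → $0.00
Craft lager (4-pack) $9.06: alcoholic beverages, buyer-exempt → 0% → $0.00
Hard cider (6-pack) $16.11: alcoholic beverages, buyer-exempt → 0% → $0.00
Six-pack IPA $15.50: alcoholic beverages, buyer-exempt → 0% → $0.00
Hardcover biography $34.37: printed books, buyer-exempt → 0% → $0.00
Total tax = $1.14 + $0.36 + $1.23 + $0.35 = $3.08

$3.08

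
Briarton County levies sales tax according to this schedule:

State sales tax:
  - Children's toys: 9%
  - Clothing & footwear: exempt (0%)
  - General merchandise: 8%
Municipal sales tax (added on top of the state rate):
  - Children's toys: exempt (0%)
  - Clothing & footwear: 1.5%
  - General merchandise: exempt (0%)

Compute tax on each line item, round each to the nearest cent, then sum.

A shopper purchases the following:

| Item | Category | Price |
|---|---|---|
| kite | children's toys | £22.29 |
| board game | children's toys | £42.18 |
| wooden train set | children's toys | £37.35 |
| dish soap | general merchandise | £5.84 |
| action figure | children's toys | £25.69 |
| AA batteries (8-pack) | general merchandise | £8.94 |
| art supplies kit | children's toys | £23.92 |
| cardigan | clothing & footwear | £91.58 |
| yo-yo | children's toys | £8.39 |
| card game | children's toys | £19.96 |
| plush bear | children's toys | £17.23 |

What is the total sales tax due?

£20.30

Kite £22.29: children's toys → 9% + 0% municipal = 9% → £2.01
Board game £42.18: children's toys → 9% + 0% municipal = 9% → £3.80
Wooden train set £37.35: children's toys → 9% + 0% municipal = 9% → £3.36
Dish soap £5.84: general merchandise → 8% + 0% municipal = 8% → £0.47
Action figure £25.69: children's toys → 9% + 0% municipal = 9% → £2.31
AA batteries (8-pack) £8.94: general merchandise → 8% + 0% municipal = 8% → £0.72
Art supplies kit £23.92: children's toys → 9% + 0% municipal = 9% → £2.15
Cardigan £91.58: clothing & footwear → 0% + 1.5% municipal = 1.5% → £1.37
Yo-yo £8.39: children's toys → 9% + 0% municipal = 9% → £0.76
Card game £19.96: children's toys → 9% + 0% municipal = 9% → £1.80
Plush bear £17.23: children's toys → 9% + 0% municipal = 9% → £1.55
Total tax = £2.01 + £3.80 + £3.36 + £0.47 + £2.31 + £0.72 + £2.15 + £1.37 + £0.76 + £1.80 + £1.55 = £20.30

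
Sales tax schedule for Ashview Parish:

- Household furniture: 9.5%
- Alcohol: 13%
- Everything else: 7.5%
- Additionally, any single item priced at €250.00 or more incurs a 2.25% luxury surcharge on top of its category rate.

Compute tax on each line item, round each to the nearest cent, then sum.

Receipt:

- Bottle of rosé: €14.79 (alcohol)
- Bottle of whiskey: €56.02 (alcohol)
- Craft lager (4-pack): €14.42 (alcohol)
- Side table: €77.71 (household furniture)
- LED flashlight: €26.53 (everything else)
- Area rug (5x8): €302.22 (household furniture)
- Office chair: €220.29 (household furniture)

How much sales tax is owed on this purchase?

Bottle of rosé €14.79: alcohol → 13% → €1.92
Bottle of whiskey €56.02: alcohol → 13% → €7.28
Craft lager (4-pack) €14.42: alcohol → 13% → €1.87
Side table €77.71: household furniture → 9.5% → €7.38
LED flashlight €26.53: everything else → 7.5% → €1.99
Area rug (5x8) €302.22: household furniture → 9.5% + 2.25% surcharge = 11.75% → €35.51
Office chair €220.29: household furniture → 9.5% → €20.93
Total tax = €1.92 + €7.28 + €1.87 + €7.38 + €1.99 + €35.51 + €20.93 = €76.88

€76.88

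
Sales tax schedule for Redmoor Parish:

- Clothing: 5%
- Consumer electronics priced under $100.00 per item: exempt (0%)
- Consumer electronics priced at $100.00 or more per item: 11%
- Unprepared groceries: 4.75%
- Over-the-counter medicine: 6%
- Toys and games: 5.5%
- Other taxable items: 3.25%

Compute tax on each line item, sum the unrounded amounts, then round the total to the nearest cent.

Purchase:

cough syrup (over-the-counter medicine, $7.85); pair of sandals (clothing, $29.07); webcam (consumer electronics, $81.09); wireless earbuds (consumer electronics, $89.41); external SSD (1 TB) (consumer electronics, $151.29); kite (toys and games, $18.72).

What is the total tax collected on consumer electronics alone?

Webcam $81.09: consumer electronics, under $100.00 → 0% → $0.00
Wireless earbuds $89.41: consumer electronics, under $100.00 → 0% → $0.00
External SSD (1 TB) $151.29: consumer electronics, $100.00 or more → 11% → $16.6419
Tax on consumer electronics: unrounded sum = $16.6419 → $16.64

$16.64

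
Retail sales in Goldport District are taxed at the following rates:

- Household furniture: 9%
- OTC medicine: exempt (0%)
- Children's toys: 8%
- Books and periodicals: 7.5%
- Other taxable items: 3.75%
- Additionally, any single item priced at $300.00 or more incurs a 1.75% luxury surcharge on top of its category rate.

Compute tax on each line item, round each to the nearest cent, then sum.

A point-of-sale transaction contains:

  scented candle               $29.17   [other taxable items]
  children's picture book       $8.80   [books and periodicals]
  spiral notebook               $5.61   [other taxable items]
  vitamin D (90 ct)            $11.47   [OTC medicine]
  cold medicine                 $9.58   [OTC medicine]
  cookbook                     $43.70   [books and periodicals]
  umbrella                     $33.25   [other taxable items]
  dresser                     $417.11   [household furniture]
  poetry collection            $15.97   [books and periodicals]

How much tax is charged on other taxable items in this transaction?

$2.55

Scented candle $29.17: other taxable items → 3.75% → $1.09
Spiral notebook $5.61: other taxable items → 3.75% → $0.21
Umbrella $33.25: other taxable items → 3.75% → $1.25
Tax on other taxable items = $1.09 + $0.21 + $1.25 = $2.55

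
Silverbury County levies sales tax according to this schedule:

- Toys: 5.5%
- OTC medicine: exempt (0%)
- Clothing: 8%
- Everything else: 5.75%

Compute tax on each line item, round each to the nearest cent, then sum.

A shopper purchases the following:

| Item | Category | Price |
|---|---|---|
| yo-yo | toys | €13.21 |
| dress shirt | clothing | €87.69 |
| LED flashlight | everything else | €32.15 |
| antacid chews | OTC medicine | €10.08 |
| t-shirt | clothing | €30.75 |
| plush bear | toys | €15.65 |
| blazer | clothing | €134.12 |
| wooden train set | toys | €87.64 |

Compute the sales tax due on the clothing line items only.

Dress shirt €87.69: clothing → 8% → €7.02
T-shirt €30.75: clothing → 8% → €2.46
Blazer €134.12: clothing → 8% → €10.73
Tax on clothing = €7.02 + €2.46 + €10.73 = €20.21

€20.21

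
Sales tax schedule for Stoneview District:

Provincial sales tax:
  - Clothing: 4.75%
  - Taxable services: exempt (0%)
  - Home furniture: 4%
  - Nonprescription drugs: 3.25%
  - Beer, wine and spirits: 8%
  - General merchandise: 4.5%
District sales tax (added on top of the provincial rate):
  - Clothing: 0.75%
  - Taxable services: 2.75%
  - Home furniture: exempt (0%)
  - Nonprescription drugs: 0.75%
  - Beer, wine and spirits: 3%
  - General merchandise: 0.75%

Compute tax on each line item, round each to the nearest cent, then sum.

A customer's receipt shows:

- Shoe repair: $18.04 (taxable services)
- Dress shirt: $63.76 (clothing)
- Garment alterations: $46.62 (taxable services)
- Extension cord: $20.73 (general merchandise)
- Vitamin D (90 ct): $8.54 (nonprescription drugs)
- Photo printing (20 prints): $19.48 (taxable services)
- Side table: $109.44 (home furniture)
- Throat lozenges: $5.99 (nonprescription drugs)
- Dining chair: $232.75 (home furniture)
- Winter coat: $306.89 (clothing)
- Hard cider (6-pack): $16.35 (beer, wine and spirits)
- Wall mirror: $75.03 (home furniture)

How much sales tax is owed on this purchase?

$42.87

Shoe repair $18.04: taxable services → 0% + 2.75% district = 2.75% → $0.50
Dress shirt $63.76: clothing → 4.75% + 0.75% district = 5.5% → $3.51
Garment alterations $46.62: taxable services → 0% + 2.75% district = 2.75% → $1.28
Extension cord $20.73: general merchandise → 4.5% + 0.75% district = 5.25% → $1.09
Vitamin D (90 ct) $8.54: nonprescription drugs → 3.25% + 0.75% district = 4% → $0.34
Photo printing (20 prints) $19.48: taxable services → 0% + 2.75% district = 2.75% → $0.54
Side table $109.44: home furniture → 4% + 0% district = 4% → $4.38
Throat lozenges $5.99: nonprescription drugs → 3.25% + 0.75% district = 4% → $0.24
Dining chair $232.75: home furniture → 4% + 0% district = 4% → $9.31
Winter coat $306.89: clothing → 4.75% + 0.75% district = 5.5% → $16.88
Hard cider (6-pack) $16.35: beer, wine and spirits → 8% + 3% district = 11% → $1.80
Wall mirror $75.03: home furniture → 4% + 0% district = 4% → $3.00
Total tax = $0.50 + $3.51 + $1.28 + $1.09 + $0.34 + $0.54 + $4.38 + $0.24 + $9.31 + $16.88 + $1.80 + $3.00 = $42.87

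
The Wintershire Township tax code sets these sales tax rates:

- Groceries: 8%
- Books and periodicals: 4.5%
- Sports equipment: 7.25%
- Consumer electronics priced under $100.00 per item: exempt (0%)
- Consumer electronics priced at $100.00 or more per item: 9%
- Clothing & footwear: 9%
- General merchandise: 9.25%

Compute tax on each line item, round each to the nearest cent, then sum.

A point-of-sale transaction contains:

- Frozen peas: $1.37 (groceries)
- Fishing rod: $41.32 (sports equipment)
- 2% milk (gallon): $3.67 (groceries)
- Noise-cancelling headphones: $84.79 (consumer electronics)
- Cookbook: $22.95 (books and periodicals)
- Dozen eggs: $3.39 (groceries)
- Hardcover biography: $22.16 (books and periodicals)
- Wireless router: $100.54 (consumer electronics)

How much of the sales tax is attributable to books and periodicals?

Cookbook $22.95: books and periodicals → 4.5% → $1.03
Hardcover biography $22.16: books and periodicals → 4.5% → $1.00
Tax on books and periodicals = $1.03 + $1.00 = $2.03

$2.03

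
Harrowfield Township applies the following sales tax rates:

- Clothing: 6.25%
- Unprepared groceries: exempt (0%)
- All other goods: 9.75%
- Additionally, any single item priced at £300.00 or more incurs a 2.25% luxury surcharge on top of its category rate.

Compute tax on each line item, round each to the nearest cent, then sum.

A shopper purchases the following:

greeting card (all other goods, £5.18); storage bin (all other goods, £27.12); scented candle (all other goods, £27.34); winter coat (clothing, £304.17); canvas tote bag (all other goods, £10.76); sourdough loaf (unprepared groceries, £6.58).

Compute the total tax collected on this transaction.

Greeting card £5.18: all other goods → 9.75% → £0.51
Storage bin £27.12: all other goods → 9.75% → £2.64
Scented candle £27.34: all other goods → 9.75% → £2.67
Winter coat £304.17: clothing → 6.25% + 2.25% surcharge = 8.5% → £25.85
Canvas tote bag £10.76: all other goods → 9.75% → £1.05
Sourdough loaf £6.58: unprepared groceries → 0% → £0.00
Total tax = £0.51 + £2.64 + £2.67 + £25.85 + £1.05 = £32.72

£32.72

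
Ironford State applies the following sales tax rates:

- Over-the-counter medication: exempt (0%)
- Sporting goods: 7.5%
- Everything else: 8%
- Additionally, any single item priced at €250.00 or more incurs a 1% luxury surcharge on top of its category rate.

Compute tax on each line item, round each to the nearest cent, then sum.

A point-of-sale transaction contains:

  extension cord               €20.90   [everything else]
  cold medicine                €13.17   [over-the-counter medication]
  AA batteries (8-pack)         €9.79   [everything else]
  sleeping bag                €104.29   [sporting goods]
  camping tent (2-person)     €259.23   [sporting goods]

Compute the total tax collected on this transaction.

Extension cord €20.90: everything else → 8% → €1.67
Cold medicine €13.17: over-the-counter medication → 0% → €0.00
AA batteries (8-pack) €9.79: everything else → 8% → €0.78
Sleeping bag €104.29: sporting goods → 7.5% → €7.82
Camping tent (2-person) €259.23: sporting goods → 7.5% + 1% surcharge = 8.5% → €22.03
Total tax = €1.67 + €0.78 + €7.82 + €22.03 = €32.30

€32.30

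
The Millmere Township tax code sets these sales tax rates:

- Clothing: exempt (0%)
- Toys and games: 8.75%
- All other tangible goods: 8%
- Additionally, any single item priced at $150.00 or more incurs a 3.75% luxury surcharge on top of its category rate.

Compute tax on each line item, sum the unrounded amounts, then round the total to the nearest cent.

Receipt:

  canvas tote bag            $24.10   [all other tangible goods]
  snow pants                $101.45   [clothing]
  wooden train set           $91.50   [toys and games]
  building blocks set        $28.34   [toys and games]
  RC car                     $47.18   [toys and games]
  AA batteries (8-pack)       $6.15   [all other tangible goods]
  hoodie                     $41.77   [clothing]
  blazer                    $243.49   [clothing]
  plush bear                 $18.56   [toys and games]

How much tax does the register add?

Canvas tote bag $24.10: all other tangible goods → 8% → $1.928
Snow pants $101.45: clothing → 0% → $0.00
Wooden train set $91.50: toys and games → 8.75% → $8.00625
Building blocks set $28.34: toys and games → 8.75% → $2.47975
RC car $47.18: toys and games → 8.75% → $4.12825
AA batteries (8-pack) $6.15: all other tangible goods → 8% → $0.492
Hoodie $41.77: clothing → 0% → $0.00
Blazer $243.49: clothing → 0% + 3.75% surcharge = 3.75% → $9.130875
Plush bear $18.56: toys and games → 8.75% → $1.624
Unrounded tax sum = $27.789125 → $27.79

$27.79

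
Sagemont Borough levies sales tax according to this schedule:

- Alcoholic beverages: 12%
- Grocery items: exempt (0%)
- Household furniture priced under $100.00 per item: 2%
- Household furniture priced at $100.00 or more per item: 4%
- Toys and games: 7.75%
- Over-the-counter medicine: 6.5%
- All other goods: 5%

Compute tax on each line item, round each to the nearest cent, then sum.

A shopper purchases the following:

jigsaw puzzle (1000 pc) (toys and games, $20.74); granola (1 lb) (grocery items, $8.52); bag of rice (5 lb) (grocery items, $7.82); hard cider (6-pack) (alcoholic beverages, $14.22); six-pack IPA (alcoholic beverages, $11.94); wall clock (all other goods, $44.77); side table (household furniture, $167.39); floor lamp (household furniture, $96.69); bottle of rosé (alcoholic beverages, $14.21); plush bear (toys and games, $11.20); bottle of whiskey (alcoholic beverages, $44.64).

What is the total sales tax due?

Jigsaw puzzle (1000 pc) $20.74: toys and games → 7.75% → $1.61
Granola (1 lb) $8.52: grocery items → 0% → $0.00
Bag of rice (5 lb) $7.82: grocery items → 0% → $0.00
Hard cider (6-pack) $14.22: alcoholic beverages → 12% → $1.71
Six-pack IPA $11.94: alcoholic beverages → 12% → $1.43
Wall clock $44.77: all other goods → 5% → $2.24
Side table $167.39: household furniture, $100.00 or more → 4% → $6.70
Floor lamp $96.69: household furniture, under $100.00 → 2% → $1.93
Bottle of rosé $14.21: alcoholic beverages → 12% → $1.71
Plush bear $11.20: toys and games → 7.75% → $0.87
Bottle of whiskey $44.64: alcoholic beverages → 12% → $5.36
Total tax = $1.61 + $1.71 + $1.43 + $2.24 + $6.70 + $1.93 + $1.71 + $0.87 + $5.36 = $23.56

$23.56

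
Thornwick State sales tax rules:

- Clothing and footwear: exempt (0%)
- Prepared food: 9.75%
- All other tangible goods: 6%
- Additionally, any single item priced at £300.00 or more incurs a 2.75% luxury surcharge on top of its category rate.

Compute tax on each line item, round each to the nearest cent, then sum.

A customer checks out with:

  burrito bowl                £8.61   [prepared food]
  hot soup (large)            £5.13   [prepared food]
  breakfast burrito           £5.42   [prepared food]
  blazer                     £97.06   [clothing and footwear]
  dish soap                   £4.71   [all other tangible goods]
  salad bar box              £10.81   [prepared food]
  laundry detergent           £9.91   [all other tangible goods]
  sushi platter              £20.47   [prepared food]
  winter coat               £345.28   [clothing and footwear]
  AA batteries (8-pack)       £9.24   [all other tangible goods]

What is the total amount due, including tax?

£532.48

Burrito bowl £8.61: prepared food → 9.75% → £0.84
Hot soup (large) £5.13: prepared food → 9.75% → £0.50
Breakfast burrito £5.42: prepared food → 9.75% → £0.53
Blazer £97.06: clothing and footwear → 0% → £0.00
Dish soap £4.71: all other tangible goods → 6% → £0.28
Salad bar box £10.81: prepared food → 9.75% → £1.05
Laundry detergent £9.91: all other tangible goods → 6% → £0.59
Sushi platter £20.47: prepared food → 9.75% → £2.00
Winter coat £345.28: clothing and footwear → 0% + 2.75% surcharge = 2.75% → £9.50
AA batteries (8-pack) £9.24: all other tangible goods → 6% → £0.55
Subtotal = £516.64; tax = £15.84; total due = £532.48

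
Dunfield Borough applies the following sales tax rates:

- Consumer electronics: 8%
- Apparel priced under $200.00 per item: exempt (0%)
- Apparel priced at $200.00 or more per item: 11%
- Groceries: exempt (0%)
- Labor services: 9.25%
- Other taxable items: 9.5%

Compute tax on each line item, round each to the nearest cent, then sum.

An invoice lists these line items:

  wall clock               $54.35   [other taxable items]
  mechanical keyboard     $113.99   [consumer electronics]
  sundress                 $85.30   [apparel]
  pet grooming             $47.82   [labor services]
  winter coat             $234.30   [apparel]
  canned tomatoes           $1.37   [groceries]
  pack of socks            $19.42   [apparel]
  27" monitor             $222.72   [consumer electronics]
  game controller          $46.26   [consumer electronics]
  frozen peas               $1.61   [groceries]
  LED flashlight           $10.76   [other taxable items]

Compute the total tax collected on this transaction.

$67.01

Wall clock $54.35: other taxable items → 9.5% → $5.16
Mechanical keyboard $113.99: consumer electronics → 8% → $9.12
Sundress $85.30: apparel, under $200.00 → 0% → $0.00
Pet grooming $47.82: labor services → 9.25% → $4.42
Winter coat $234.30: apparel, $200.00 or more → 11% → $25.77
Canned tomatoes $1.37: groceries → 0% → $0.00
Pack of socks $19.42: apparel, under $200.00 → 0% → $0.00
27" monitor $222.72: consumer electronics → 8% → $17.82
Game controller $46.26: consumer electronics → 8% → $3.70
Frozen peas $1.61: groceries → 0% → $0.00
LED flashlight $10.76: other taxable items → 9.5% → $1.02
Total tax = $5.16 + $9.12 + $4.42 + $25.77 + $17.82 + $3.70 + $1.02 = $67.01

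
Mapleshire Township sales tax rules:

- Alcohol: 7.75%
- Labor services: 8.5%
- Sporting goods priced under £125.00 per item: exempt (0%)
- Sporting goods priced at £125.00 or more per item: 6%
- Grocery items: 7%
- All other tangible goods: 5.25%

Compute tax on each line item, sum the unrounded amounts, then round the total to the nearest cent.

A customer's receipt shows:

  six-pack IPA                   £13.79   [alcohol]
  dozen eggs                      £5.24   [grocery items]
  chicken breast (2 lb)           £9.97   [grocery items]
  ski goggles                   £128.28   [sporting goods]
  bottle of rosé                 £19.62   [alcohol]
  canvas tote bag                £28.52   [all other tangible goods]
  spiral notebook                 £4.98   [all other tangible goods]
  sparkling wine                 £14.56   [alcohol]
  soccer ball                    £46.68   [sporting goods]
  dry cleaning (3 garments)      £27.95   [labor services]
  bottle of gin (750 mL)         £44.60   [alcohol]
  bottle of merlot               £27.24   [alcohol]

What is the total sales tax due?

£22.18

Six-pack IPA £13.79: alcohol → 7.75% → £1.068725
Dozen eggs £5.24: grocery items → 7% → £0.3668
Chicken breast (2 lb) £9.97: grocery items → 7% → £0.6979
Ski goggles £128.28: sporting goods, £125.00 or more → 6% → £7.6968
Bottle of rosé £19.62: alcohol → 7.75% → £1.52055
Canvas tote bag £28.52: all other tangible goods → 5.25% → £1.4973
Spiral notebook £4.98: all other tangible goods → 5.25% → £0.26145
Sparkling wine £14.56: alcohol → 7.75% → £1.1284
Soccer ball £46.68: sporting goods, under £125.00 → 0% → £0.00
Dry cleaning (3 garments) £27.95: labor services → 8.5% → £2.37575
Bottle of gin (750 mL) £44.60: alcohol → 7.75% → £3.4565
Bottle of merlot £27.24: alcohol → 7.75% → £2.1111
Unrounded tax sum = £22.181275 → £22.18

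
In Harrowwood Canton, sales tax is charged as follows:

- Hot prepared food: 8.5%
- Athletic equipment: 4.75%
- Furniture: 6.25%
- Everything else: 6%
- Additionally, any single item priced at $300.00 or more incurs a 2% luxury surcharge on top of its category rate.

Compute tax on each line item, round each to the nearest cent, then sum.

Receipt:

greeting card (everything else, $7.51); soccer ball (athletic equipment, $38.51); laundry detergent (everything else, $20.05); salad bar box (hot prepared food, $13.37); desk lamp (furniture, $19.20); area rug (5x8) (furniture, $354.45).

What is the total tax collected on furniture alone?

Desk lamp $19.20: furniture → 6.25% → $1.20
Area rug (5x8) $354.45: furniture → 6.25% + 2% surcharge = 8.25% → $29.24
Tax on furniture = $1.20 + $29.24 = $30.44

$30.44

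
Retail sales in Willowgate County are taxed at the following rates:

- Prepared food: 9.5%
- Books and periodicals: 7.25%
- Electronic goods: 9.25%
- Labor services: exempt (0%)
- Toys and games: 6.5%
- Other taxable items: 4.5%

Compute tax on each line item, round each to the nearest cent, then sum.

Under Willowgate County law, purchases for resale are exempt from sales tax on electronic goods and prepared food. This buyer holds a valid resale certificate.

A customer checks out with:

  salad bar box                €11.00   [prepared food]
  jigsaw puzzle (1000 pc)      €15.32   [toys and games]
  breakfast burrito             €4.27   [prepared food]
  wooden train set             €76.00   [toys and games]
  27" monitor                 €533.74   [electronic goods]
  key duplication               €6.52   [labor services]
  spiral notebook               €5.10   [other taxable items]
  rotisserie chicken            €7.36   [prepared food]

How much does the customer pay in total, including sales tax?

Salad bar box €11.00: prepared food, buyer-exempt → 0% → €0.00
Jigsaw puzzle (1000 pc) €15.32: toys and games → 6.5% → €1.00
Breakfast burrito €4.27: prepared food, buyer-exempt → 0% → €0.00
Wooden train set €76.00: toys and games → 6.5% → €4.94
27" monitor €533.74: electronic goods, buyer-exempt → 0% → €0.00
Key duplication €6.52: labor services → 0% → €0.00
Spiral notebook €5.10: other taxable items → 4.5% → €0.23
Rotisserie chicken €7.36: prepared food, buyer-exempt → 0% → €0.00
Subtotal = €659.31; tax = €6.17; total due = €665.48

€665.48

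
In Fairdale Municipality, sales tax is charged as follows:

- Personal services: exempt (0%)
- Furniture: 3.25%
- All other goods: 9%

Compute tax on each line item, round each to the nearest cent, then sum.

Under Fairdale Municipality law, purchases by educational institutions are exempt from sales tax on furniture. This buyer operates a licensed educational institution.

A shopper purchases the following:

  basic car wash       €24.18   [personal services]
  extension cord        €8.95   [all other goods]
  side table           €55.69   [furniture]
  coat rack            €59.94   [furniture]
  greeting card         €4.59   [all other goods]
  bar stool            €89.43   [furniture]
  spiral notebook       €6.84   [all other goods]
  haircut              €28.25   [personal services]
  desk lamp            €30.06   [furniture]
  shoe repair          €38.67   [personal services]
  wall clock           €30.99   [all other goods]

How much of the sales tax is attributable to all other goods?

Extension cord €8.95: all other goods → 9% → €0.81
Greeting card €4.59: all other goods → 9% → €0.41
Spiral notebook €6.84: all other goods → 9% → €0.62
Wall clock €30.99: all other goods → 9% → €2.79
Tax on all other goods = €0.81 + €0.41 + €0.62 + €2.79 = €4.63

€4.63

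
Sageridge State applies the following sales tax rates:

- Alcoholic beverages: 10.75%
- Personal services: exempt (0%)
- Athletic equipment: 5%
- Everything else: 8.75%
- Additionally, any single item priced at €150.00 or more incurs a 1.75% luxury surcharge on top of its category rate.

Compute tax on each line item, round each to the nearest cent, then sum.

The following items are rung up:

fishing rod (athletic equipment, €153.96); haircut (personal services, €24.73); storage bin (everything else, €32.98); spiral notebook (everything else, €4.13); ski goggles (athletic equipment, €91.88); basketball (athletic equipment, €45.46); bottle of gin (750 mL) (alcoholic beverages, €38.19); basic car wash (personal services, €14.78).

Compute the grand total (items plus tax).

€430.72

Fishing rod €153.96: athletic equipment → 5% + 1.75% surcharge = 6.75% → €10.39
Haircut €24.73: personal services → 0% → €0.00
Storage bin €32.98: everything else → 8.75% → €2.89
Spiral notebook €4.13: everything else → 8.75% → €0.36
Ski goggles €91.88: athletic equipment → 5% → €4.59
Basketball €45.46: athletic equipment → 5% → €2.27
Bottle of gin (750 mL) €38.19: alcoholic beverages → 10.75% → €4.11
Basic car wash €14.78: personal services → 0% → €0.00
Subtotal = €406.11; tax = €24.61; total due = €430.72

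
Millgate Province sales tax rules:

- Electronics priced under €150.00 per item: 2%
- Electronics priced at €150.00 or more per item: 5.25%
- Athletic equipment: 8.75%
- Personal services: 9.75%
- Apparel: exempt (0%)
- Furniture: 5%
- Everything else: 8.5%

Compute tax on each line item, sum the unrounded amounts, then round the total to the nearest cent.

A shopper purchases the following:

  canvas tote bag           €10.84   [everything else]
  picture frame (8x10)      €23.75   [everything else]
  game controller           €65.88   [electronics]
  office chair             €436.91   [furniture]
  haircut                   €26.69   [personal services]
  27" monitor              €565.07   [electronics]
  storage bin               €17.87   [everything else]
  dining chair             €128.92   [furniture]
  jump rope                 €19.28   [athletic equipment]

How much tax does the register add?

Canvas tote bag €10.84: everything else → 8.5% → €0.9214
Picture frame (8x10) €23.75: everything else → 8.5% → €2.01875
Game controller €65.88: electronics, under €150.00 → 2% → €1.3176
Office chair €436.91: furniture → 5% → €21.8455
Haircut €26.69: personal services → 9.75% → €2.602275
27" monitor €565.07: electronics, €150.00 or more → 5.25% → €29.666175
Storage bin €17.87: everything else → 8.5% → €1.51895
Dining chair €128.92: furniture → 5% → €6.446
Jump rope €19.28: athletic equipment → 8.75% → €1.687
Unrounded tax sum = €68.02365 → €68.02

€68.02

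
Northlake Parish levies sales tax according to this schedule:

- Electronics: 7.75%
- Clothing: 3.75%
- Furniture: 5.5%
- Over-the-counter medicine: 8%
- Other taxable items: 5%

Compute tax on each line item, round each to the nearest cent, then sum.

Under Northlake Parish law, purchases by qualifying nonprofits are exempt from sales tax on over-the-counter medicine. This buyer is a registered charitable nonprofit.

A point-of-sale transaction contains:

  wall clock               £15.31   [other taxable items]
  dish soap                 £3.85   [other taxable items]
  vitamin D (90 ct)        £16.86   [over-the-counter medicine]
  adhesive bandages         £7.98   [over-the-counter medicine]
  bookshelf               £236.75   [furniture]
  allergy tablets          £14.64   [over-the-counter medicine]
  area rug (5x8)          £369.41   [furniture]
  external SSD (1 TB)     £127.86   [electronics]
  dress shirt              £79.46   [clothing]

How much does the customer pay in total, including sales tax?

Wall clock £15.31: other taxable items → 5% → £0.77
Dish soap £3.85: other taxable items → 5% → £0.19
Vitamin D (90 ct) £16.86: over-the-counter medicine, buyer-exempt → 0% → £0.00
Adhesive bandages £7.98: over-the-counter medicine, buyer-exempt → 0% → £0.00
Bookshelf £236.75: furniture → 5.5% → £13.02
Allergy tablets £14.64: over-the-counter medicine, buyer-exempt → 0% → £0.00
Area rug (5x8) £369.41: furniture → 5.5% → £20.32
External SSD (1 TB) £127.86: electronics → 7.75% → £9.91
Dress shirt £79.46: clothing → 3.75% → £2.98
Subtotal = £872.12; tax = £47.19; total due = £919.31

£919.31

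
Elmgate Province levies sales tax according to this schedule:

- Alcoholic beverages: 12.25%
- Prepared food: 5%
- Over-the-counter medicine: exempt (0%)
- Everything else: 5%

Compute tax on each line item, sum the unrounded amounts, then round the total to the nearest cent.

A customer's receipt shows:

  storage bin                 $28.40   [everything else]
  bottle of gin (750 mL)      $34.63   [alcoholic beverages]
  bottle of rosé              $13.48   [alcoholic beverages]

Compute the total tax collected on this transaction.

$7.31

Storage bin $28.40: everything else → 5% → $1.42
Bottle of gin (750 mL) $34.63: alcoholic beverages → 12.25% → $4.242175
Bottle of rosé $13.48: alcoholic beverages → 12.25% → $1.6513
Unrounded tax sum = $7.313475 → $7.31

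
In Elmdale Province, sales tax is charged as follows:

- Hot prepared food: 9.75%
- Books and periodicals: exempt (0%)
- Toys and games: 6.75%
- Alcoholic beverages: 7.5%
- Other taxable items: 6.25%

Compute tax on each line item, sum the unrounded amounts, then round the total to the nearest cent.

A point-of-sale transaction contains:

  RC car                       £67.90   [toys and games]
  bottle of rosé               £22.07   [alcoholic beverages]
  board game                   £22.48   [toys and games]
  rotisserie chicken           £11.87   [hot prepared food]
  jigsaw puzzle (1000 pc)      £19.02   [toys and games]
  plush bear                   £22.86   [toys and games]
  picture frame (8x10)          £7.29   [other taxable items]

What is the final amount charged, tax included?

RC car £67.90: toys and games → 6.75% → £4.58325
Bottle of rosé £22.07: alcoholic beverages → 7.5% → £1.65525
Board game £22.48: toys and games → 6.75% → £1.5174
Rotisserie chicken £11.87: hot prepared food → 9.75% → £1.157325
Jigsaw puzzle (1000 pc) £19.02: toys and games → 6.75% → £1.28385
Plush bear £22.86: toys and games → 6.75% → £1.54305
Picture frame (8x10) £7.29: other taxable items → 6.25% → £0.455625
Subtotal = £173.49; unrounded tax = £12.19575 → £12.20; total due = £185.69

£185.69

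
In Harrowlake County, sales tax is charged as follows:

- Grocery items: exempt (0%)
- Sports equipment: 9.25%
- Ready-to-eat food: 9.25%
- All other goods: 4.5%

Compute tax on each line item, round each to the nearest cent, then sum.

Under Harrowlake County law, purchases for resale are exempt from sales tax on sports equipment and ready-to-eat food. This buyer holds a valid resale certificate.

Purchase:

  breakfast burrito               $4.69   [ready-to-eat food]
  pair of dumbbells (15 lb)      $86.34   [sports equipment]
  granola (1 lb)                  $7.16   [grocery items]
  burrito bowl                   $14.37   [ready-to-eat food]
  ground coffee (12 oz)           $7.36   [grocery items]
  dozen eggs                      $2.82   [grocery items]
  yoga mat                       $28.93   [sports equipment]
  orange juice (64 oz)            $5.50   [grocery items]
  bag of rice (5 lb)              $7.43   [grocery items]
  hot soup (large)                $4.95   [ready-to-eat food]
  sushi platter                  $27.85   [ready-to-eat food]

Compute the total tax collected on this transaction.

Breakfast burrito $4.69: ready-to-eat food, buyer-exempt → 0% → $0.00
Pair of dumbbells (15 lb) $86.34: sports equipment, buyer-exempt → 0% → $0.00
Granola (1 lb) $7.16: grocery items → 0% → $0.00
Burrito bowl $14.37: ready-to-eat food, buyer-exempt → 0% → $0.00
Ground coffee (12 oz) $7.36: grocery items → 0% → $0.00
Dozen eggs $2.82: grocery items → 0% → $0.00
Yoga mat $28.93: sports equipment, buyer-exempt → 0% → $0.00
Orange juice (64 oz) $5.50: grocery items → 0% → $0.00
Bag of rice (5 lb) $7.43: grocery items → 0% → $0.00
Hot soup (large) $4.95: ready-to-eat food, buyer-exempt → 0% → $0.00
Sushi platter $27.85: ready-to-eat food, buyer-exempt → 0% → $0.00
Total tax = $0.00

$0.00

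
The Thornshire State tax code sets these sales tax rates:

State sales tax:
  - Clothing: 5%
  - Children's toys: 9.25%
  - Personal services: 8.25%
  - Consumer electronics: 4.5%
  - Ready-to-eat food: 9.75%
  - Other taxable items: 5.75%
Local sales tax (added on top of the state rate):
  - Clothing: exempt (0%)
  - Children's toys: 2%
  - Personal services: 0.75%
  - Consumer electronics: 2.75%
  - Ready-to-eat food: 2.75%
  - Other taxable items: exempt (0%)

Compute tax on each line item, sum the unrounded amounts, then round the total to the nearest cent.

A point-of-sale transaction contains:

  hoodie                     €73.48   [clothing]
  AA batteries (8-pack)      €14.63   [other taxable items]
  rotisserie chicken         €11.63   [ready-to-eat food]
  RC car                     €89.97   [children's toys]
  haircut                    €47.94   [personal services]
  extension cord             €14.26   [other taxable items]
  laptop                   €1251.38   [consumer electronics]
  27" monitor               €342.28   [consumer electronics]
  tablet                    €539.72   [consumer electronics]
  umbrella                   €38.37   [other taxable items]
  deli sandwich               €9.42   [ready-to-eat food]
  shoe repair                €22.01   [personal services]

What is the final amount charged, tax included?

€2636.35

Hoodie €73.48: clothing → 5% + 0% local = 5% → €3.674
AA batteries (8-pack) €14.63: other taxable items → 5.75% + 0% local = 5.75% → €0.841225
Rotisserie chicken €11.63: ready-to-eat food → 9.75% + 2.75% local = 12.5% → €1.45375
RC car €89.97: children's toys → 9.25% + 2% local = 11.25% → €10.121625
Haircut €47.94: personal services → 8.25% + 0.75% local = 9% → €4.3146
Extension cord €14.26: other taxable items → 5.75% + 0% local = 5.75% → €0.81995
Laptop €1251.38: consumer electronics → 4.5% + 2.75% local = 7.25% → €90.72505
27" monitor €342.28: consumer electronics → 4.5% + 2.75% local = 7.25% → €24.8153
Tablet €539.72: consumer electronics → 4.5% + 2.75% local = 7.25% → €39.1297
Umbrella €38.37: other taxable items → 5.75% + 0% local = 5.75% → €2.206275
Deli sandwich €9.42: ready-to-eat food → 9.75% + 2.75% local = 12.5% → €1.1775
Shoe repair €22.01: personal services → 8.25% + 0.75% local = 9% → €1.9809
Subtotal = €2455.09; unrounded tax = €181.259875 → €181.26; total due = €2636.35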